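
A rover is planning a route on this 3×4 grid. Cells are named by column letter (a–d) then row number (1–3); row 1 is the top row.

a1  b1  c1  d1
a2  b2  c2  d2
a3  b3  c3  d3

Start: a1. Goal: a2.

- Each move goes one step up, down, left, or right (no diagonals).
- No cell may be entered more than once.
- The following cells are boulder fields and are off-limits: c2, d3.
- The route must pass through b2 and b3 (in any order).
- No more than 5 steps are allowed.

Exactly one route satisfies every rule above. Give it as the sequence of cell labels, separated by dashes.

Any route must reach b2 and b3 and still end at a2 within 5 moves, so the order of the required stops is forced.
Route from a1: right to b1, 2× down (reaching b3), left to a3, up to a2 — 5 moves in all.
Check: all required cells visited; 5 ≤ 5 moves.

a1 - b1 - b2 - b3 - a3 - a2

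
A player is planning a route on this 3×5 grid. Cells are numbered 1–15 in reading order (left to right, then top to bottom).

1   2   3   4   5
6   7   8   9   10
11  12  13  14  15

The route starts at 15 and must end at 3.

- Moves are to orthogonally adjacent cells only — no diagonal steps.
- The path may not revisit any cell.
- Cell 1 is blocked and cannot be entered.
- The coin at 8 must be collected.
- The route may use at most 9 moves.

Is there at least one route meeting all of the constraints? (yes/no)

yes

One route that works: 15 → 10 → 9 → 8 → 3.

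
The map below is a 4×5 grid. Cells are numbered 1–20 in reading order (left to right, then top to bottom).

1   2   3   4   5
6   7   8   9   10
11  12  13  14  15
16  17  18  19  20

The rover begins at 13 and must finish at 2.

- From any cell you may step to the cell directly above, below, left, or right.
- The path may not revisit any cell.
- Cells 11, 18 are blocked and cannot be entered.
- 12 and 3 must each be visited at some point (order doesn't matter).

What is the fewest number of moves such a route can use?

Any route passes through 12 and 3 in some order between 13 and 2. Summing Manhattan distances along each leg and taking the cheapest ordering (13 → 12 → 3 → 2) gives a lower bound of 1 + 3 + 1 = 5 moves.
A route of 5 moves achieves this: 13 → 12 → 7 → 8 → 3 → 2.
Since 5 matches the lower bound, it is optimal.

5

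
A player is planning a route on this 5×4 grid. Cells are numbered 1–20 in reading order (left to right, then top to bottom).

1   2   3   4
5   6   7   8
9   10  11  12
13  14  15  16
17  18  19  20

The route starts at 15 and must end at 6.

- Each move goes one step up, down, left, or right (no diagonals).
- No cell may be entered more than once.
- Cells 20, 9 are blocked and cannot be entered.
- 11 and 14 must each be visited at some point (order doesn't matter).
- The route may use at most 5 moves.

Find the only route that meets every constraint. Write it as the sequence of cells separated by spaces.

15 14 10 11 7 6

The 5-move cap with required stops at 11, 14 leaves no slack for detours.
Route from 15: left 1 to 14, up 1 to 10, right 1 to 11, up 1 to 7, left 1 to 6 — 5 moves in all.
Check: all required cells visited; 5 ≤ 5 moves.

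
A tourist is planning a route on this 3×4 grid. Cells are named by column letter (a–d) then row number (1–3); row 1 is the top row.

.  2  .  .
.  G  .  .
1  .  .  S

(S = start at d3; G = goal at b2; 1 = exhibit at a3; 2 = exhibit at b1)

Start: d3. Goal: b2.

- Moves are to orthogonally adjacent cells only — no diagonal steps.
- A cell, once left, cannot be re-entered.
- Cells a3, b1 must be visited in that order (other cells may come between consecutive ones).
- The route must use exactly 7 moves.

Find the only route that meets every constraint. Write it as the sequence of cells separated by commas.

d3, c3, b3, a3, a2, a1, b1, b2

The waypoints must appear in the order a3, b1, with no cell reused.
Route from d3: left 3 to a3, up 2 to a1, right 1 to b1, down 1 to b2 — 7 moves in all.
Check: order respected (1 at step 3, 2 at step 6); 7 moves as required.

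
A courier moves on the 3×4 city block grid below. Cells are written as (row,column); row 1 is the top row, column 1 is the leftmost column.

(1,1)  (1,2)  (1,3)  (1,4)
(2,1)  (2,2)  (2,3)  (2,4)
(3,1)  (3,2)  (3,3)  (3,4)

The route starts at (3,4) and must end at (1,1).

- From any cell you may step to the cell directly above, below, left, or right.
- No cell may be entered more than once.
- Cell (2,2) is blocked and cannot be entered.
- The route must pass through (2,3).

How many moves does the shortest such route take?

Any route passes through (2,3) somewhere between (3,4) and (1,1). Summing Manhattan distances along the two legs ((3,4) → (2,3) → (1,1)) gives a lower bound of 2 + 3 = 5 moves.
A route of 5 moves achieves this: (3,4) → (2,4) → (2,3) → (1,3) → (1,2) → (1,1).
Since 5 matches the lower bound, it is optimal.

5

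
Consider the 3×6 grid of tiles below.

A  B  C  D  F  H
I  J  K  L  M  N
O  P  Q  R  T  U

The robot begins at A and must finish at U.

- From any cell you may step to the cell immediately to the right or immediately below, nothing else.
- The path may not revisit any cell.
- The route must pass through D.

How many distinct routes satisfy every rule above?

A right/down-only route from A to U makes exactly 2 down-moves and 5 right-moves in some order.
With no other constraints that would be C(7,2) = 21 routes.
Split at D and multiply the segment counts: A→D: 1; D→U: 6; product = 6.
That gives 6 routes.

6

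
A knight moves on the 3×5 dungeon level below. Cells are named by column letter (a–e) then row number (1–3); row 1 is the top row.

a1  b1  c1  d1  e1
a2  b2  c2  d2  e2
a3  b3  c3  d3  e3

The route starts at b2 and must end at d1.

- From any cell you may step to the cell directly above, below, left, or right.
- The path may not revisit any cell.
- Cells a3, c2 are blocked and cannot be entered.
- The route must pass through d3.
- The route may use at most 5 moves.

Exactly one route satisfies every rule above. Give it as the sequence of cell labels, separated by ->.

b2 -> b3 -> c3 -> d3 -> d2 -> d1

Any route must reach d3 and still end at d1 within 5 moves, so the order of the required stops is forced.
Route from b2: down to b3, 2× right (reaching d3), 2× up (reaching d1) — 5 moves in all.
Check: all required cells visited; 5 ≤ 5 moves.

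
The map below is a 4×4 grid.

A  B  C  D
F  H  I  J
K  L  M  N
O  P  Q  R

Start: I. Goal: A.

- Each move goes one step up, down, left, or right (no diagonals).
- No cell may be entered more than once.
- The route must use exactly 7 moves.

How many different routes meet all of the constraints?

13

Need simple routes of exactly 7 moves from I to A (Manhattan distance 3, so 2 moves are spent on a detour and 2 undoing it).
Branch systematically from the start, pruning whenever the remaining move budget drops below the Manhattan distance to A or differs from it in parity. Grouping the completions by first move — via C: 1; via M: 7; via H: 1; via J: 4 — and summing: 1 + 7 + 1 + 4 = 13.
That gives 13 routes.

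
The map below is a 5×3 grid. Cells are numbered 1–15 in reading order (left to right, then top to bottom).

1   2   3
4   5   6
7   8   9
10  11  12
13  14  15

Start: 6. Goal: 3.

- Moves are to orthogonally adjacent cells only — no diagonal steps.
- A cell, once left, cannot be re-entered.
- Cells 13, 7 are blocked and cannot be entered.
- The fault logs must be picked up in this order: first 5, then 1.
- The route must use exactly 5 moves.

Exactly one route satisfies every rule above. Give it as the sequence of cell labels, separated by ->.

6 -> 5 -> 4 -> 1 -> 2 -> 3

The waypoints must appear in the order 5, 1, with no cell reused.
Route from 6: 2× left (reaching 4), up to 1, 2× right (reaching 3) — 5 moves in all.
Check: order respected (5 at step 1, 1 at step 3); 5 moves as required.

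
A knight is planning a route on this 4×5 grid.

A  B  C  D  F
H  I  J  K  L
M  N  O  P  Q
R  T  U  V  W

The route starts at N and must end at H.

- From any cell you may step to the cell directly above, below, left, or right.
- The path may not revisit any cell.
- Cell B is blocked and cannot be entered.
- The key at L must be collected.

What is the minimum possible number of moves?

8

Any route passes through L somewhere between N and H. Summing Manhattan distances along the two legs (N → L → H) gives a lower bound of 4 + 4 = 8 moves.
A route of 8 moves achieves this: N → O → P → Q → L → K → J → I → H.
Since 8 matches the lower bound, it is optimal.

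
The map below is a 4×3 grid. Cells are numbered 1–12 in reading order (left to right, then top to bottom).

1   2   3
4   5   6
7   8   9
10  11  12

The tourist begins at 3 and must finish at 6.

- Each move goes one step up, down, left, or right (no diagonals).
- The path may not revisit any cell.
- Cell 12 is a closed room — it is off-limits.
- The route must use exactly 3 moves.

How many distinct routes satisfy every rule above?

1

Need simple routes of exactly 3 moves from 3 to 6 (Manhattan distance 1, so 1 moves are spent on a detour and 1 undoing it).
Enumerating: 3 2 5 6.
That gives 1 route.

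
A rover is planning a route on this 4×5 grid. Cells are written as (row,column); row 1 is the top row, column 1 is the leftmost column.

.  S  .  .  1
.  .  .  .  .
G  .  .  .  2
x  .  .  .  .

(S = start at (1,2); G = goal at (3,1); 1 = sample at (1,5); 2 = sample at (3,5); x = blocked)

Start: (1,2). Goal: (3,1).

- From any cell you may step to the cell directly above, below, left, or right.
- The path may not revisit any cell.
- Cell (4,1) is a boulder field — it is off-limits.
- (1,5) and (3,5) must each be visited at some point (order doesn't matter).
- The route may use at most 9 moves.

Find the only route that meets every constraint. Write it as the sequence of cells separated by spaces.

The budget equals the shortest possible length, so every move has to be on a shortest route through the required cells.
Route from (1,2): right 3 to (1,5), down 2 to (3,5), left 4 to (3,1) — 9 moves in all.
Check: all required cells visited; 9 ≤ 9 moves.

(1,2) (1,3) (1,4) (1,5) (2,5) (3,5) (3,4) (3,3) (3,2) (3,1)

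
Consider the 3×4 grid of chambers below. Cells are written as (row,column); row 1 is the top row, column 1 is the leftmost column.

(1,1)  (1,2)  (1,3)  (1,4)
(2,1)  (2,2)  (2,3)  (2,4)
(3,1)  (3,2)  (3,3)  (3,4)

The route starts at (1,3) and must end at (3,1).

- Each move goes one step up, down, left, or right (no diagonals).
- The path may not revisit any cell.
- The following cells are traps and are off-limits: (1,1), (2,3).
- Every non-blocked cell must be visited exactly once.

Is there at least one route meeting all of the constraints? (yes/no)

Colour the cells like a checkerboard: each orthogonal step flips colour, so a Hamiltonian route alternates colours. Here there are 5 cells of one colour and 5 of the other, with start on the same colour as the goal — the counts and endpoints can't be arranged into an alternating sequence of length 10, so no Hamiltonian route exists.

no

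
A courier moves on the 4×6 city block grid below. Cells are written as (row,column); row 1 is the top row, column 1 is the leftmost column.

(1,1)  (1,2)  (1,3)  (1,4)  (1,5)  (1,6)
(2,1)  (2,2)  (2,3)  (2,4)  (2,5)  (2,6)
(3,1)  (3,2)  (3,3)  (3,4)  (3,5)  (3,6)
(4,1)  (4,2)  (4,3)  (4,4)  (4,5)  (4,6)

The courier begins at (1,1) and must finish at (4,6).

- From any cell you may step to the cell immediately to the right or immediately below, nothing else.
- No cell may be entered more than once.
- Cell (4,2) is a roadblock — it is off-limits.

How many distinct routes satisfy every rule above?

A right/down-only route from (1,1) to (4,6) makes exactly 3 down-moves and 5 right-moves in some order.
With no other constraints that would be C(8,3) = 56 routes.
Subtract routes through each blocked cell (inclusion–exclusion for overlaps): − through (4,2): 4 → 52.
That gives 52 routes.

52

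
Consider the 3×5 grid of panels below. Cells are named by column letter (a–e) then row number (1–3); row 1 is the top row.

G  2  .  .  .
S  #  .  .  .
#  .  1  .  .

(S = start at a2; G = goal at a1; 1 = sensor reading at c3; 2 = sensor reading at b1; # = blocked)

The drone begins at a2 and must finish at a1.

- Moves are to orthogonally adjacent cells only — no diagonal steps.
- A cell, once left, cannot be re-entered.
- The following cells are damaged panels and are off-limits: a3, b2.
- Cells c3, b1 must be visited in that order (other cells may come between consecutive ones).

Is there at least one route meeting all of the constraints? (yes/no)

no

Every way from a2 to c3 runs through a1 — but a1 is where the route must end, so it would be entered once on the way to c3 and again at the finish.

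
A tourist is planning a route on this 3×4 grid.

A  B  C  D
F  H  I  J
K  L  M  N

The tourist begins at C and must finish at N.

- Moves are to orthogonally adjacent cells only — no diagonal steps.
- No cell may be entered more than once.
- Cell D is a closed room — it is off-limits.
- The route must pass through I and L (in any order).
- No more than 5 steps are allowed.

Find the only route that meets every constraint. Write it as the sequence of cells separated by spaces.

C I H L M N

The 5-move cap with required stops at I, L leaves no slack for detours.
Route from C: down 1 to I, left 1 to H, down 1 to L, right 2 to N — 5 moves in all.
Check: all required cells visited; 5 ≤ 5 moves.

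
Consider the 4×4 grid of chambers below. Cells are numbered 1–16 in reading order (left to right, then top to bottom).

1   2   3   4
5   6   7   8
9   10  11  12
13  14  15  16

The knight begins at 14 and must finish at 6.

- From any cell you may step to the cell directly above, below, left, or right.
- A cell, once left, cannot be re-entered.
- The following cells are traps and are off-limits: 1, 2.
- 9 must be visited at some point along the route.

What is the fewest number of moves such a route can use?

4

Any route passes through 9 somewhere between 14 and 6. Summing Manhattan distances along the two legs (14 → 9 → 6) gives a lower bound of 2 + 2 = 4 moves.
A route of 4 moves achieves this: 14 → 10 → 9 → 5 → 6.
Since 4 matches the lower bound, it is optimal.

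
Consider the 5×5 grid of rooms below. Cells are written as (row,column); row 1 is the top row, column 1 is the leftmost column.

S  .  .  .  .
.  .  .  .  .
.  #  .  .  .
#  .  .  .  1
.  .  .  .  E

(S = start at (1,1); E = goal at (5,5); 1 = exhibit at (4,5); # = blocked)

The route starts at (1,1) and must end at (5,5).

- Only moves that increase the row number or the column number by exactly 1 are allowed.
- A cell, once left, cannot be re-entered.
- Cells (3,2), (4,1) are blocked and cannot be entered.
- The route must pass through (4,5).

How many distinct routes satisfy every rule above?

22

A right/down-only route from (1,1) to (5,5) makes exactly 4 down-moves and 4 right-moves in some order.
With no other constraints that would be C(8,4) = 70 routes.
Split at (4,5) and multiply the segment counts (each segment already excludes blocked cells): (1,1)→(4,5): 22; (4,5)→(5,5): 1; product = 22.
That gives 22 routes.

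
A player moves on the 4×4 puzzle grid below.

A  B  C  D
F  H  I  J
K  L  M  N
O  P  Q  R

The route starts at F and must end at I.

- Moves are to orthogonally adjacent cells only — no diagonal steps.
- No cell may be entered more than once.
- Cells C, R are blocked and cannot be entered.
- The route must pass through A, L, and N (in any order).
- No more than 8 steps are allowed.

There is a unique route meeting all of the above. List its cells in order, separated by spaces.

F A B H L M N J I

The 8-move cap with required stops at A, L, N leaves no slack for detours.
Route from F: up to A, right to B, 2× down (reaching L), 2× right (reaching N), up to J, left to I — 8 moves in all.
Check: all required cells visited; 8 ≤ 8 moves.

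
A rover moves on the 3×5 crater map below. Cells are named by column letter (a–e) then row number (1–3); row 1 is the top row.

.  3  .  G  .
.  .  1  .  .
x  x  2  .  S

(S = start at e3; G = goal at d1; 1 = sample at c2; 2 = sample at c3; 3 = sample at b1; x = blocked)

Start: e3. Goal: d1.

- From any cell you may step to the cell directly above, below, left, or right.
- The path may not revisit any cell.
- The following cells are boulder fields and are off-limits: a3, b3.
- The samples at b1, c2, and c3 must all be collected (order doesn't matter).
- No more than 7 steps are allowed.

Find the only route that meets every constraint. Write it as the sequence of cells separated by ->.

The budget equals the shortest possible length, so every move has to be on a shortest route through the required cells.
Route from e3: left 2 to c3, up 1 to c2, left 1 to b2, up 1 to b1, right 2 to d1 — 7 moves in all.
Check: all required cells visited; 7 ≤ 7 moves.

e3 -> d3 -> c3 -> c2 -> b2 -> b1 -> c1 -> d1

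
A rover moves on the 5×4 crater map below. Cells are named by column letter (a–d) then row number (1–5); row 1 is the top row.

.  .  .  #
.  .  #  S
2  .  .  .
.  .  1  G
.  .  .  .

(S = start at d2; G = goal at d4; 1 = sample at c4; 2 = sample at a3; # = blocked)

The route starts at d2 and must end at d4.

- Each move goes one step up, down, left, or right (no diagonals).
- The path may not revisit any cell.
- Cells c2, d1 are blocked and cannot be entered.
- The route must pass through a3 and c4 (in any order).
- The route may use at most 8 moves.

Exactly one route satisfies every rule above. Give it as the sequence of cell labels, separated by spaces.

The 8-move cap with required stops at a3, c4 leaves no slack for detours.
Route from d2: down 1 to d3, left 3 to a3, down 1 to a4, right 3 to d4 — 8 moves in all.
Check: all required cells visited; 8 ≤ 8 moves.

d2 d3 c3 b3 a3 a4 b4 c4 d4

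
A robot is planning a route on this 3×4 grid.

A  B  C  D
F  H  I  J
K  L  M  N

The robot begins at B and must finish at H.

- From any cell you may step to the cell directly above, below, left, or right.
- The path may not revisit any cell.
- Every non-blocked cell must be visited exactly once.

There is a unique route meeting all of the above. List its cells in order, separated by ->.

B -> A -> F -> K -> L -> M -> N -> J -> D -> C -> I -> H

Need to visit all 12 open cells exactly once, starting at B and ending at H.
Cell N has only two open neighbours (J and M), so the path must pass straight through it: one of those is the cell it's entered from and the other is where it exits.
Route from B: left 1 to A, down 2 to K, right 3 to N, up 2 to D, left 1 to C, down 1 to I, left 1 to H — 11 moves in all.
Check: all 12 open cells covered.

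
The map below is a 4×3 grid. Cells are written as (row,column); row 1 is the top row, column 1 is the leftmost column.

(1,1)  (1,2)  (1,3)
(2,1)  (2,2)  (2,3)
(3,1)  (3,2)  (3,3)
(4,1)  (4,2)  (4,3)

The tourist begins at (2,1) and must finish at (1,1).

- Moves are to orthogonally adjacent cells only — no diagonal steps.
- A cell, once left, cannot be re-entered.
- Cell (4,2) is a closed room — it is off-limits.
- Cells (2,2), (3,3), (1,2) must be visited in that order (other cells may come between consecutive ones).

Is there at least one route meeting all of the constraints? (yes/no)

One route that works: (2,1) → (2,2) → (3,2) → (3,3) → (2,3) → (1,3) → (1,2) → (1,1).

yes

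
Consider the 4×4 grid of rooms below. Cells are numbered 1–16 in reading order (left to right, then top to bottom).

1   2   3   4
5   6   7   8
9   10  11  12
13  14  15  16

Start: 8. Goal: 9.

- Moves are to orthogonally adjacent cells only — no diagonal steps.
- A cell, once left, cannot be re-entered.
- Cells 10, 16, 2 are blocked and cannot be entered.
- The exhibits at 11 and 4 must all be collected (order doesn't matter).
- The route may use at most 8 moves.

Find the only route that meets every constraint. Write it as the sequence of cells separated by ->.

The budget equals the shortest possible length, so every move has to be on a shortest route through the required cells.
Route from 8: up to 4, left to 3, 3× down (reaching 15), 2× left (reaching 13), up to 9 — 8 moves in all.
Check: all required cells visited; 8 ≤ 8 moves.

8 -> 4 -> 3 -> 7 -> 11 -> 15 -> 14 -> 13 -> 9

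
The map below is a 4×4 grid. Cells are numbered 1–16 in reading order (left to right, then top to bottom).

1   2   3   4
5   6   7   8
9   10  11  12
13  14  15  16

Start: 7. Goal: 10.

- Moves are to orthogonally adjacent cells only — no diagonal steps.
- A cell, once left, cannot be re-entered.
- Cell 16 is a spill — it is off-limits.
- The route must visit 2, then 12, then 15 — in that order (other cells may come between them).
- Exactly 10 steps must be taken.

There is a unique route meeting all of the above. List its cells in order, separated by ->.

The waypoints must appear in the order 2, 12, 15, with no cell reused.
Route from 7: left 1 to 6, up 1 to 2, right 2 to 4, down 2 to 12, left 1 to 11, down 1 to 15, left 1 to 14, up 1 to 10 — 10 moves in all.
Check: order respected (2 at step 2, 12 at step 6, 15 at step 8); 10 moves as required.

7 -> 6 -> 2 -> 3 -> 4 -> 8 -> 12 -> 11 -> 15 -> 14 -> 10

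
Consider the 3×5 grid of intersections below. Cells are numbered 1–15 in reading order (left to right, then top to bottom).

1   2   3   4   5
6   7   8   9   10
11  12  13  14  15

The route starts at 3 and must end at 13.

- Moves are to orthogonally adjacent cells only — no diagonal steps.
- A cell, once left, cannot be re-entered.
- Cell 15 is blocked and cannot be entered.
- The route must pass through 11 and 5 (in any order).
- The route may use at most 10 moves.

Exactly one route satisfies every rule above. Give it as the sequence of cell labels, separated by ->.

3 -> 4 -> 5 -> 10 -> 9 -> 8 -> 7 -> 6 -> 11 -> 12 -> 13

Any route must reach 11 and 5 and still end at 13 within 10 moves, so the order of the required stops is forced.
Route from 3: 2× right (reaching 5), down to 10, 4× left (reaching 6), down to 11, 2× right (reaching 13) — 10 moves in all.
Check: all required cells visited; 10 ≤ 10 moves.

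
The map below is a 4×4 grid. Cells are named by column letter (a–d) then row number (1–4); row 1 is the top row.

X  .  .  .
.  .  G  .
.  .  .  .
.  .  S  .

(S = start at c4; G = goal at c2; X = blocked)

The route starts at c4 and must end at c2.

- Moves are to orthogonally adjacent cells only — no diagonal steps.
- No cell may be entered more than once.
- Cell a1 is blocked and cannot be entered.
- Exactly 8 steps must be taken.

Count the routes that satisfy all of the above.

14

Need simple routes of exactly 8 moves from c4 to c2 (Manhattan distance 2, so 3 moves are spent on a detour and 3 undoing it).
Branch systematically from the start, pruning whenever the remaining move budget drops below the Manhattan distance to c2 or differs from it in parity. Grouping the completions by first move — via c3: 4; via b4: 7; via d4: 3 — and summing: 4 + 7 + 3 = 14.
That gives 14 routes.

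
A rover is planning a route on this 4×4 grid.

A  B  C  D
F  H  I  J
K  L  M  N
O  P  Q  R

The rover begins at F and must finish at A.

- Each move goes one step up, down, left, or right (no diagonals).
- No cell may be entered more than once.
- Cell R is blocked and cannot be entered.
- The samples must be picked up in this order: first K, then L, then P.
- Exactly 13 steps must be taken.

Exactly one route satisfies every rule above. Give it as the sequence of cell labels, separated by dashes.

The waypoints must appear in the order K, L, P, with no cell reused.
Route from F: down to K, right to L, down to P, right to Q, up to M, right to N, 2× up (reaching D), left to C, down to I, left to H, up to B, left to A — 13 moves in all.
Check: order respected (K at step 1, L at step 2, P at step 3); 13 moves as required.

F - K - L - P - Q - M - N - J - D - C - I - H - B - A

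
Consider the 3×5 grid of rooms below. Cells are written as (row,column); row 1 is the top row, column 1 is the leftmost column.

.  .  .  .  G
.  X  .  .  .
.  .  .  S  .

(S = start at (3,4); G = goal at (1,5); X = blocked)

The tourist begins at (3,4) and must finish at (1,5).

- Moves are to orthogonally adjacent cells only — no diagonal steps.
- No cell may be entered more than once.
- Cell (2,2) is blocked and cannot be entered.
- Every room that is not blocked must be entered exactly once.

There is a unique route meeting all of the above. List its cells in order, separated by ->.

Need to visit all 14 open cells exactly once, starting at (3,4) and ending at (1,5).
Route from (3,4): right to (3,5), up to (2,5), 2× left (reaching (2,3)), down to (3,3), 2× left (reaching (3,1)), 2× up (reaching (1,1)), 4× right (reaching (1,5)) — 13 moves in all.
Check: all 14 open cells covered.

(3,4) -> (3,5) -> (2,5) -> (2,4) -> (2,3) -> (3,3) -> (3,2) -> (3,1) -> (2,1) -> (1,1) -> (1,2) -> (1,3) -> (1,4) -> (1,5)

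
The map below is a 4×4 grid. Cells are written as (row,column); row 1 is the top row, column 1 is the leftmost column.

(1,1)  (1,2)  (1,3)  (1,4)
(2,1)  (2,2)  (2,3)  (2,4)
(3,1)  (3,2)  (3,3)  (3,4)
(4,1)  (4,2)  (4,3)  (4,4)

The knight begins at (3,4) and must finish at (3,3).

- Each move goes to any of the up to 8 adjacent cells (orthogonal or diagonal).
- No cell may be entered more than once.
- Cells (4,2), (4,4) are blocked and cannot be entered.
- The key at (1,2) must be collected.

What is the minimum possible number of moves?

4

Any route passes through (1,2) somewhere between (3,4) and (3,3). Summing Chebyshev distances along the two legs ((3,4) → (1,2) → (3,3)) gives a lower bound of 2 + 2 = 4 moves.
A route of 4 moves achieves this: (3,4) → (2,3) → (1,2) → (2,2) → (3,3).
Since 4 matches the lower bound, it is optimal.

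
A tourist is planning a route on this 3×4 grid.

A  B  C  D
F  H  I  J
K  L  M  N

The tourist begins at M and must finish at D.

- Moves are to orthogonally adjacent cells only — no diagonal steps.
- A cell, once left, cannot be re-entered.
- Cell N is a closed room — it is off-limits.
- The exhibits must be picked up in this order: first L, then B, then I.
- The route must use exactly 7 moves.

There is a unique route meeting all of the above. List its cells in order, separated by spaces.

M L H B C I J D

The waypoints must appear in the order L, B, I, with no cell reused.
Route from M: left 1 to L, up 2 to B, right 1 to C, down 1 to I, right 1 to J, up 1 to D — 7 moves in all.
Check: order respected (L at step 1, B at step 3, I at step 5); 7 moves as required.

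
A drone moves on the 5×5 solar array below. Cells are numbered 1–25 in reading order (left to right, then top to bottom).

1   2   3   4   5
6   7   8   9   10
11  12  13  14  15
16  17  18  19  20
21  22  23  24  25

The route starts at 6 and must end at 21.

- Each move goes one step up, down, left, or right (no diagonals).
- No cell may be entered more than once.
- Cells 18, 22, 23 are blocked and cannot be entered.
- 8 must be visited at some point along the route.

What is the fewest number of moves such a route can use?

7

Any route passes through 8 somewhere between 6 and 21. Summing Manhattan distances along the two legs (6 → 8 → 21) gives a lower bound of 2 + 5 = 7 moves.
A route of 7 moves achieves this: 6 → 7 → 8 → 13 → 12 → 17 → 16 → 21.
Since 7 matches the lower bound, it is optimal.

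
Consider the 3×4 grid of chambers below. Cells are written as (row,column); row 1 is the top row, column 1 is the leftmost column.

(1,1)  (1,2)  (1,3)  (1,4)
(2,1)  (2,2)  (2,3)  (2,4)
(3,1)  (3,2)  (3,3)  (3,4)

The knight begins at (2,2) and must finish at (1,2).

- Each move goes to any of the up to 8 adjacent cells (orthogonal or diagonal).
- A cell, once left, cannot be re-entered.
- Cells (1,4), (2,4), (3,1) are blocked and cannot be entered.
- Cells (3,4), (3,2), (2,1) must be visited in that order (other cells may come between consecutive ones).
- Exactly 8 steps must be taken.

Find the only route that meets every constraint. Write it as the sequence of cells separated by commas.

(2,2), (1,3), (2,3), (3,4), (3,3), (3,2), (2,1), (1,1), (1,2)

The waypoints must appear in the order (3,4), (3,2), (2,1), with no cell reused.
Route from (2,2): up-right to (1,3), down to (2,3), down-right to (3,4), 2× left (reaching (3,2)), up-left to (2,1), up to (1,1), right to (1,2) — 8 moves in all.
Check: order respected ((3,4) at step 3, (3,2) at step 5, (2,1) at step 6); 8 moves as required.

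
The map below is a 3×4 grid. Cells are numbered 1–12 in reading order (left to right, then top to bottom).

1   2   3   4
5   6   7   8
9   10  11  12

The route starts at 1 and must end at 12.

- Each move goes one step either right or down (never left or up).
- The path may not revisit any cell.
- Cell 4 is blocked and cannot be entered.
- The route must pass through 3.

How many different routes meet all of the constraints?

A right/down-only route from 1 to 12 makes exactly 2 down-moves and 3 right-moves in some order.
With no other constraints that would be C(5,2) = 10 routes.
Split at 3 and multiply the segment counts (each segment already excludes blocked cells): 1→3: 1; 3→12: 2; product = 2.
That gives 2 routes.

2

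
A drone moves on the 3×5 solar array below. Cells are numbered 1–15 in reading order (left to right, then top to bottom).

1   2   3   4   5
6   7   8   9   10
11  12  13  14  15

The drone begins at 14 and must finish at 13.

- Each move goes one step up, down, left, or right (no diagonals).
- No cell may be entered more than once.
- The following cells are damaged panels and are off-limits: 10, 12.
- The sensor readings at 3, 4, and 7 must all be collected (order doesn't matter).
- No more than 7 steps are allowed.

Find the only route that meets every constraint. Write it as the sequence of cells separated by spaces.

The budget equals the shortest possible length, so every move has to be on a shortest route through the required cells.
Route from 14: 2× up (reaching 4), 2× left (reaching 2), down to 7, right to 8, down to 13 — 7 moves in all.
Check: all required cells visited; 7 ≤ 7 moves.

14 9 4 3 2 7 8 13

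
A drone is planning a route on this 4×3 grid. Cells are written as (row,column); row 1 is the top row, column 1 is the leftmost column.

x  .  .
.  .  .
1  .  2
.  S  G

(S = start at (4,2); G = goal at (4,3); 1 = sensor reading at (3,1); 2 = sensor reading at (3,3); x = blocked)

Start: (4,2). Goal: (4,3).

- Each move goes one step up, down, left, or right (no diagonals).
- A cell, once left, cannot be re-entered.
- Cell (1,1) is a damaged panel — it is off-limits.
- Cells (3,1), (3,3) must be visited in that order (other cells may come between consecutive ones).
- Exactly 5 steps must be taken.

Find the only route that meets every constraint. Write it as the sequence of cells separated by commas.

(4,2), (4,1), (3,1), (3,2), (3,3), (4,3)

The waypoints must appear in the order (3,1), (3,3), with no cell reused.
Route from (4,2): left 1 to (4,1), up 1 to (3,1), right 2 to (3,3), down 1 to (4,3) — 5 moves in all.
Check: order respected (1 at step 2, 2 at step 4); 5 moves as required.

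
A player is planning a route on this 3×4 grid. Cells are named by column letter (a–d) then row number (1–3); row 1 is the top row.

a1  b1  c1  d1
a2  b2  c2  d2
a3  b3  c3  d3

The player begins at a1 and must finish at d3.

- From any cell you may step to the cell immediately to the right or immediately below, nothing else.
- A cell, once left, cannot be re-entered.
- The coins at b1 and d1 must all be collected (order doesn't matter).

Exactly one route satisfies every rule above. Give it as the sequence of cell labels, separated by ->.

a1 -> b1 -> c1 -> d1 -> d2 -> d3

Moves only go right or down, so the column and row indices never decrease.
Route from a1: right 3 to d1, down 2 to d3 — 5 moves in all.
Check: all required cells visited.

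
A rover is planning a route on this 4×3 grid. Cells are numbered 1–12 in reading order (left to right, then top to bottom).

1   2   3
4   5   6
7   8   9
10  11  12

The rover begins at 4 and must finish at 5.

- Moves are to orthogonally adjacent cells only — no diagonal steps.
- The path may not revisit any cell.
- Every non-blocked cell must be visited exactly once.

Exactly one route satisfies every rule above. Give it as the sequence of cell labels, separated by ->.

Need to visit all 12 open cells exactly once, starting at 4 and ending at 5.
Cell 1 has only two open neighbours (4 and 2), so the path must pass straight through it: one of those is the cell it's entered from and the other is where it exits.
Route from 4: up 1 to 1, right 2 to 3, down 3 to 12, left 2 to 10, up 1 to 7, right 1 to 8, up 1 to 5 — 11 moves in all.
Check: all 12 open cells covered.

4 -> 1 -> 2 -> 3 -> 6 -> 9 -> 12 -> 11 -> 10 -> 7 -> 8 -> 5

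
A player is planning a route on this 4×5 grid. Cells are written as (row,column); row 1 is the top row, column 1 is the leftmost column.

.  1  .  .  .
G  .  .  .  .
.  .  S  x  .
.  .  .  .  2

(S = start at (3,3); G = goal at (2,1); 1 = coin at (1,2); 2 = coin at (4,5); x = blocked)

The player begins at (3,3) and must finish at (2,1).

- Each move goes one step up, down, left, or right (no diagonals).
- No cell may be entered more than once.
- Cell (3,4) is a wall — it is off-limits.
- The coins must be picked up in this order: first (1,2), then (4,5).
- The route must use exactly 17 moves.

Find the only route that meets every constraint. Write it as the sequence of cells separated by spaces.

The waypoints must appear in the order (1,2), (4,5), with no cell reused.
Route from (3,3): left 1 to (3,2), up 2 to (1,2), right 1 to (1,3), down 1 to (2,3), right 1 to (2,4), up 1 to (1,4), right 1 to (1,5), down 3 to (4,5), left 4 to (4,1), up 2 to (2,1) — 17 moves in all.
Check: order respected (1 at step 3, 2 at step 11); 17 moves as required.

(3,3) (3,2) (2,2) (1,2) (1,3) (2,3) (2,4) (1,4) (1,5) (2,5) (3,5) (4,5) (4,4) (4,3) (4,2) (4,1) (3,1) (2,1)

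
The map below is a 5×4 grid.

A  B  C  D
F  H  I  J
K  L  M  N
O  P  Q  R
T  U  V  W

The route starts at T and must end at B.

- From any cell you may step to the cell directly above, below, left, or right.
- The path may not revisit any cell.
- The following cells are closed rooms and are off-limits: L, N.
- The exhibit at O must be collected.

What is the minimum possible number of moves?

Any route passes through O somewhere between T and B. Summing Manhattan distances along the two legs (T → O → B) gives a lower bound of 1 + 4 = 5 moves.
A route of 5 moves achieves this: T → O → K → F → A → B.
Since 5 matches the lower bound, it is optimal.

5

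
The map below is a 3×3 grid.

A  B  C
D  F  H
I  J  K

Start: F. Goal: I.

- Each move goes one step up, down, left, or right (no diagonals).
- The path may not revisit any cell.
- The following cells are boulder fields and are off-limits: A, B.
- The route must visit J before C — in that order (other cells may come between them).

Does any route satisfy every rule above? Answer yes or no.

no

C must be visited but has only one open neighbour (H), and it is neither the start nor the goal — the route would have to enter and leave through H, re-entering it.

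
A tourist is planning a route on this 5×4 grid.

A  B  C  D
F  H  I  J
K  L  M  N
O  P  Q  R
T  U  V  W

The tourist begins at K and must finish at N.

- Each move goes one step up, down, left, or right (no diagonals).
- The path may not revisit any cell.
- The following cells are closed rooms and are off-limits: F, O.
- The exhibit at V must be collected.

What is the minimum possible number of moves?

7

Any route passes through V somewhere between K and N. Summing Manhattan distances along the two legs (K → V → N) gives a lower bound of 4 + 3 = 7 moves.
A route of 7 moves achieves this: K → L → P → U → V → Q → M → N.
Since 7 matches the lower bound, it is optimal.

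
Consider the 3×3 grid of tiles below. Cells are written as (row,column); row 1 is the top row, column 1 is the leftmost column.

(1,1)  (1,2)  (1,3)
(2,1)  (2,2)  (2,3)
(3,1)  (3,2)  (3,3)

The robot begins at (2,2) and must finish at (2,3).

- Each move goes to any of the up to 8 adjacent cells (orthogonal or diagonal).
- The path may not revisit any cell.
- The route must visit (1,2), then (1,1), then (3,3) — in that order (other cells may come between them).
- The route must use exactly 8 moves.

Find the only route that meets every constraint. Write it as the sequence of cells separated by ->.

(2,2) -> (1,3) -> (1,2) -> (1,1) -> (2,1) -> (3,1) -> (3,2) -> (3,3) -> (2,3)

The waypoints must appear in the order (1,2), (1,1), (3,3), with no cell reused.
Route from (2,2): up-right 1 to (1,3), left 2 to (1,1), down 2 to (3,1), right 2 to (3,3), up 1 to (2,3) — 8 moves in all.
Check: order respected ((1,2) at step 2, (1,1) at step 3, (3,3) at step 7); 8 moves as required.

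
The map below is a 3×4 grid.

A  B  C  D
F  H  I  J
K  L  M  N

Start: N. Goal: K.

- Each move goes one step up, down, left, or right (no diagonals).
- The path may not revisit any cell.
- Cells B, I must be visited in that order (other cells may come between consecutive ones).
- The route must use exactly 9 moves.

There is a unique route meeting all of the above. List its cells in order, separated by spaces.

The waypoints must appear in the order B, I, with no cell reused.
Route from N: up 2 to D, left 2 to B, down 1 to H, right 1 to I, down 1 to M, left 2 to K — 9 moves in all.
Check: order respected (B at step 4, I at step 6); 9 moves as required.

N J D C B H I M L K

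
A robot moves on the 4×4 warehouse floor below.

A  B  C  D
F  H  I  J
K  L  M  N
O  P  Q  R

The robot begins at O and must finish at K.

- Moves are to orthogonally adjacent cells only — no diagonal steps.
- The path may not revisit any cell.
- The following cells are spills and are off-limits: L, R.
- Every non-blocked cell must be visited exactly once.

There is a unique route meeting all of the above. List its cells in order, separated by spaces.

O P Q M N J D C I H B A F K

Need to visit all 14 open cells exactly once, starting at O and ending at K.
Route from O: right 2 to Q, up 1 to M, right 1 to N, up 2 to D, left 1 to C, down 1 to I, left 1 to H, up 1 to B, left 1 to A, down 2 to K — 13 moves in all.
Check: all 14 open cells covered.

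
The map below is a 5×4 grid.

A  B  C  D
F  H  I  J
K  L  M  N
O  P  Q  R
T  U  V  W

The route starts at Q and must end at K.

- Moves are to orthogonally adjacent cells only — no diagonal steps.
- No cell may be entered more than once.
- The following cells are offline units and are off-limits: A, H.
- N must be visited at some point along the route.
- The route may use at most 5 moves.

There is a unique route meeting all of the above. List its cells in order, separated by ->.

Q -> R -> N -> M -> L -> K

Any route must reach N and still end at K within 5 moves, so the order of the required stops is forced.
Route from Q: right 1 to R, up 1 to N, left 3 to K — 5 moves in all.
Check: all required cells visited; 5 ≤ 5 moves.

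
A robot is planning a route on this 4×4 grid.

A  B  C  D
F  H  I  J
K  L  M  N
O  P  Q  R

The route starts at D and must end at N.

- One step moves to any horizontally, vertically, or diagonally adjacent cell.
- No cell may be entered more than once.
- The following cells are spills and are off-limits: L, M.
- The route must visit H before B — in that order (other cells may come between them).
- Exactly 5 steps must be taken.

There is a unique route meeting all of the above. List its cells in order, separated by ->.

D -> C -> H -> B -> I -> N

The waypoints must appear in the order H, B, with no cell reused.
Route from D: left to C, down-left to H, up to B, 2× down-right (reaching N) — 5 moves in all.
Check: order respected (H at step 2, B at step 3); 5 moves as required.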